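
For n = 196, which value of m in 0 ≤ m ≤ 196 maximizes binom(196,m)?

98

C(196,m) is maximized at m = 196/2 = 98.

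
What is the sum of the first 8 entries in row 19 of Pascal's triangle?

94184

1 + 19 + 171 + 969 + 3876 + 11628 + 27132 + 50388 = 94184.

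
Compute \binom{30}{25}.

142506

C(30,25) = C(30,5) by symmetry.
C(30,5) = (30·29·28·27·26) / 5! = 17100720 / 120 = 142506.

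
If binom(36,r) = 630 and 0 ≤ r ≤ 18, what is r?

2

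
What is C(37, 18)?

17672631900

C(37,18) = (37·36·35·34·33·32·31·30·29·28·27·26·25·24·23·22·21·20) / 18! = 113146793787569865523200000 / 6402373705728000 = 17672631900.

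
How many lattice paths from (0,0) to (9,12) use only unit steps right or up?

Each path is a sequence of 21 steps with 9 rights: C(21,9) = 293930.

293930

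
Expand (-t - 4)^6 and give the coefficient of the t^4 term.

The general term is C(6,j)·(-t)^j·(-4)^(6-j); the t^4 term has j = 4.
C(6,4) = 15.
Coefficient = C(6,4) · (-4)^2 = 15 · 16 = 240.

240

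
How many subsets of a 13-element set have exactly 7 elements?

Choose the 7 positions: C(13,7) = 1716.

1716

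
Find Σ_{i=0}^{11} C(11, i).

2048

Setting x = 1 in (1+x)^11 gives Σ C(11,i) = 2^11 = 2048.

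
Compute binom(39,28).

1676056044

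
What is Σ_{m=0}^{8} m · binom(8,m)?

Differentiating (1+x)^8 and setting x=1: Σ m·C(8,m) = 8·2^7 = 1024.

1024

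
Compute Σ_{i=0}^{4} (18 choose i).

4048

1 + 18 + 153 + 816 + 3060 = 4048.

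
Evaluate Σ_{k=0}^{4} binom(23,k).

1 + 23 + 253 + 1771 + 8855 = 10903.

10903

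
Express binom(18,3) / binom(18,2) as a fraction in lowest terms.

16/3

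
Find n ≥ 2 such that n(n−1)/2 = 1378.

n(n−1)/2 = 1378 ⇒ n(n−1) = 2756. Since 53·52 = 2756, n = 53.

53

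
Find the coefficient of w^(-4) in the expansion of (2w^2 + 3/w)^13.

General term: C(13,j)·(2w^2)^j·(3/w)^(13-j), with w-exponent 2j − 1(13−j) = 3j − 13.
Set 3j − 13 = -4: j = 3.
C(13,3) = 286; 2^3 = 8; 3^10 = 59049.
Coefficient = 286 · 8 · 59049 = 135104112.

135104112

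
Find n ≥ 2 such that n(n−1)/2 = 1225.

50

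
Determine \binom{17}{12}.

6188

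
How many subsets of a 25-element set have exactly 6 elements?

177100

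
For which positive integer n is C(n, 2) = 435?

30

n(n−1)/2 = 435 ⇒ n(n−1) = 870. Since 30·29 = 870, n = 30.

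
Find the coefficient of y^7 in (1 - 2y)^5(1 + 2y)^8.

-2560

Coefficient of y^7 = Σ_{j} C(5,j)·(-2)^j·C(8,7-j)·2^(7-j) for j from 0 to 5.
= 1024 + (-17920) + 71680 + (-89600) + 35840 + (-3584) = -2560.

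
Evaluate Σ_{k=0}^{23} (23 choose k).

The entries of row 23 sum to 2^23 = 8388608.

8388608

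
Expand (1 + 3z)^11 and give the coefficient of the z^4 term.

The general term is C(11,j)·(1)^j·(3z)^(11-j); the z^4 term has j = 7.
C(11,7) = 330.
Coefficient = C(11,7) · 3^4 = 330 · 81 = 26730.

26730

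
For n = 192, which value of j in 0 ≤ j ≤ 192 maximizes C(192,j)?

C(192,j) is maximized at j = 192/2 = 96.

96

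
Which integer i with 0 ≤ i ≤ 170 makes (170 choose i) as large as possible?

85

C(170,i) is maximized at i = 170/2 = 85.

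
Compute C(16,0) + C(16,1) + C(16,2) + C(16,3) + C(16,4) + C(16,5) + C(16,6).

14893

1 + 16 + 120 + 560 + 1820 + 4368 + 8008 = 14893.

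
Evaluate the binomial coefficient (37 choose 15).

C(37,15) = (37·36·35·34·33·32·31·30·29·28·27·26·25·24·23) / 15! = 12245324002983751680000 / 1307674368000 = 9364199760.

9364199760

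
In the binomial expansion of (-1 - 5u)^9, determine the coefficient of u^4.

-78750

The general term is C(9,j)·(-1)^j·(-5u)^(9-j); the u^4 term has j = 5.
C(9,5) = 126.
Coefficient = C(9,5) · (-1)^5 · (-5)^4 = 126 · (-1) · 625 = -78750.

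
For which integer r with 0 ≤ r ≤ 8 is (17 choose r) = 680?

3

C(17,r) increases on 0 ≤ r ≤ 8. C(17,2) = 136 and C(17,3) = 680, so r = 3.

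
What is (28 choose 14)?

C(28,14) = (28·27·26·25·24·23·22·21·20·19·18·17·16·15) / 14! = 3497296636753920000 / 87178291200 = 40116600.

40116600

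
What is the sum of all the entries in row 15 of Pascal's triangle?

32768

The entries of row 15 sum to 2^15 = 32768.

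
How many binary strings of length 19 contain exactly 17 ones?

Choose the 17 positions: C(19,17) = 171.

171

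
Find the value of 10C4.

210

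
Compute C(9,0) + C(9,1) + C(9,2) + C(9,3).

1 + 9 + 36 + 84 = 130.

130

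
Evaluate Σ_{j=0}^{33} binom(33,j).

8589934592

The entries of row 33 sum to 2^33 = 8589934592.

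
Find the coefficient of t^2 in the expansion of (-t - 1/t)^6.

15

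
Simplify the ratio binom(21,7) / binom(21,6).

C(n,k+1)/C(n,k) = (n−k)/(k+1) = (21−6)/(6+1) = 15/7.

15/7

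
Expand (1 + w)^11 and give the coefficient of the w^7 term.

The general term is C(11,j)·(1)^j·(w)^(11-j); the w^7 term has j = 4.
C(11,4) = 330.
Coefficient = C(11,4) = 330.

330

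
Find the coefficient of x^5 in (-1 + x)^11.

The general term is C(11,j)·(-1)^j·(x)^(11-j); the x^5 term has j = 6.
C(11,6) = 462.
Coefficient = C(11,6) = 462.

462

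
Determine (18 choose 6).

18564

C(18,6) = (18·17·16·15·14·13) / 6! = 13366080 / 720 = 18564.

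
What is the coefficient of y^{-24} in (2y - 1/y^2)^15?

-420

General term: C(15,j)·(2y)^j·(-1/y^2)^(15-j), with y-exponent 1j − 2(15−j) = 3j − 30.
Set 3j − 30 = -24: j = 2.
C(15,2) = 105; 2^2 = 4; (-1)^13 = -1.
Coefficient = 105 · 4 · (-1) = -420.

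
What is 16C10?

C(16,10) = C(16,6) by symmetry.
C(16,6) = (16·15·14·13·12·11) / 6! = 5765760 / 720 = 8008.

8008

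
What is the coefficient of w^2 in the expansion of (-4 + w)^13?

The general term is C(13,j)·(-4)^j·(w)^(13-j); the w^2 term has j = 11.
C(13,11) = 78.
Coefficient = C(13,11) · (-4)^11 = 78 · (-4194304) = -327155712.

-327155712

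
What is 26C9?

3124550

C(26,9) = (26·25·24·23·22·21·20·19·18) / 9! = 1133836704000 / 362880 = 3124550.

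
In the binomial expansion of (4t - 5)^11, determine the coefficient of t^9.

The general term is C(11,j)·(4t)^j·(-5)^(11-j); the t^9 term has j = 9.
C(11,9) = 55.
Coefficient = C(11,9) · 4^9 · (-5)^2 = 55 · 262144 · 25 = 360448000.

360448000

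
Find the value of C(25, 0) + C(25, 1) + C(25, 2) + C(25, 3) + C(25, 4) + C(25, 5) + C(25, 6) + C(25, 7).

1 + 25 + 300 + 2300 + 12650 + 53130 + 177100 + 480700 = 726206.

726206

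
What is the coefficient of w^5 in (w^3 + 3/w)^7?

2835

General term: C(7,j)·(w^3)^j·(3/w)^(7-j), with w-exponent 3j − 1(7−j) = 4j − 7.
Set 4j − 7 = 5: j = 3.
C(7,3) = 35; 1^3 = 1; 3^4 = 81.
Coefficient = 35 · 1 · 81 = 2835.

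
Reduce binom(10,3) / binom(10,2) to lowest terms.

C(n,k+1)/C(n,k) = (n−k)/(k+1) = (10−2)/(2+1) = 8/3.

8/3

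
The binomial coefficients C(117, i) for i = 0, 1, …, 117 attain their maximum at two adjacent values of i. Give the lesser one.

For odd n = 117, C(117,i) peaks at i = (n−1)/2 and (n+1)/2; the lesser is 58.

58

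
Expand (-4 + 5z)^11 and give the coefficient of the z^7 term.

6600000000

The general term is C(11,j)·(-4)^j·(5z)^(11-j); the z^7 term has j = 4.
C(11,4) = 330.
Coefficient = C(11,4) · (-4)^4 · 5^7 = 330 · 256 · 78125 = 6600000000.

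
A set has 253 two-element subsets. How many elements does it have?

23

n(n−1)/2 = 253 ⇒ n(n−1) = 506. Since 23·22 = 506, n = 23.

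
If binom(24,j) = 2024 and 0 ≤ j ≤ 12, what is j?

3

C(24,j) increases on 0 ≤ j ≤ 12. C(24,2) = 276 and C(24,3) = 2024, so j = 3.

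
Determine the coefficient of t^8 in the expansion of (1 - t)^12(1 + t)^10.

Coefficient of t^8 = Σ_{j} C(12,j)·(-1)^j·C(10,8-j)·1^(8-j) for j from 0 to 8.
= 45 + (-1440) + 13860 + (-55440) + 103950 + (-95040) + 41580 + (-7920) + 495 = 90.

90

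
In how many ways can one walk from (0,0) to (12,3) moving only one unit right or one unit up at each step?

455

Each path is a sequence of 15 steps with 12 rights: C(15,12) = 455.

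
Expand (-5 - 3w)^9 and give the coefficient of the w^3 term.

-35437500

The general term is C(9,j)·(-5)^j·(-3w)^(9-j); the w^3 term has j = 6.
C(9,6) = 84.
Coefficient = C(9,6) · (-5)^6 · (-3)^3 = 84 · 15625 · (-27) = -35437500.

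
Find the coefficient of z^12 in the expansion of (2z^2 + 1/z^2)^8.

1024

General term: C(8,j)·(2z^2)^j·(1/z^2)^(8-j), with z-exponent 2j − 2(8−j) = 4j − 16.
Set 4j − 16 = 12: j = 7.
C(8,7) = 8; 2^7 = 128; 1^1 = 1.
Coefficient = 8 · 128 · 1 = 1024.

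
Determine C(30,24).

593775

C(30,24) = C(30,6) by symmetry.
C(30,6) = (30·29·28·27·26·25) / 6! = 427518000 / 720 = 593775.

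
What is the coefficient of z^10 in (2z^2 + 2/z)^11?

675840

General term: C(11,j)·(2z^2)^j·(2/z)^(11-j), with z-exponent 2j − 1(11−j) = 3j − 11.
Set 3j − 11 = 10: j = 7.
C(11,7) = 330; 2^7 = 128; 2^4 = 16.
Coefficient = 330 · 128 · 16 = 675840.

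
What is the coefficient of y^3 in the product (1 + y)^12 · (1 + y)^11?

(1 + y)^12(1 + y)^11 = (1 + y)^23, so the coefficient of y^3 is C(23,3)·1^3 = 1771·1 = 1771.

1771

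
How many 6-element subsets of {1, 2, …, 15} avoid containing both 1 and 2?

4290

All 6-subsets: C(15,6) = 5005. Those containing both fixed elements: C(13,4) = 715.
5005 − 715 = 4290.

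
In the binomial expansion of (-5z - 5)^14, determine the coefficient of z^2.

The general term is C(14,j)·(-5z)^j·(-5)^(14-j); the z^2 term has j = 2.
C(14,2) = 91.
Coefficient = C(14,2) · (-5)^2 · (-5)^12 = 91 · 25 · 244140625 = 555419921875.

555419921875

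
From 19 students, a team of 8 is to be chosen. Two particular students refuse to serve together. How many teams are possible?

All 8-subsets: C(19,8) = 75582. Those containing both fixed elements: C(17,6) = 12376.
75582 − 12376 = 63206.

63206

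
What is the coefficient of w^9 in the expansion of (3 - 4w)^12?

-1557135360

The general term is C(12,j)·(3)^j·(-4w)^(12-j); the w^9 term has j = 3.
C(12,3) = 220.
Coefficient = C(12,3) · 3^3 · (-4)^9 = 220 · 27 · (-262144) = -1557135360.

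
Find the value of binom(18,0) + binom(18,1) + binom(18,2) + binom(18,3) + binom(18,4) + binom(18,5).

1 + 18 + 153 + 816 + 3060 + 8568 = 12616.

12616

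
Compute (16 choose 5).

C(16,5) = (16·15·14·13·12) / 5! = 524160 / 120 = 4368.

4368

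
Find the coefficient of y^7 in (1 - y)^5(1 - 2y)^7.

-16172

Coefficient of y^7 = Σ_{j} C(5,j)·(-1)^j·C(7,7-j)·(-2)^(7-j) for j from 0 to 5.
= (-128) + (-2240) + (-6720) + (-5600) + (-1400) + (-84) = -16172.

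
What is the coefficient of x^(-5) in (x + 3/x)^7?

5103

General term: C(7,j)·(x)^j·(3/x)^(7-j), with x-exponent 1j − 1(7−j) = 2j − 7.
Set 2j − 7 = -5: j = 1.
C(7,1) = 7; 1^1 = 1; 3^6 = 729.
Coefficient = 7 · 1 · 729 = 5103.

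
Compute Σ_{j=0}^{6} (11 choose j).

1486

1 + 11 + 55 + 165 + 330 + 462 + 462 = 1486.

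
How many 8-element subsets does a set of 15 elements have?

6435

C(15,8) = C(15,7) by symmetry.
C(15,7) = (15·14·13·12·11·10·9) / 7! = 32432400 / 5040 = 6435.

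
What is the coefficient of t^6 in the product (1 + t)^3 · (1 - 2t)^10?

Coefficient of t^6 = Σ_{j} C(3,j)·1^j·C(10,6-j)·(-2)^(6-j) for j from 0 to 3.
= 13440 + (-24192) + 10080 + (-960) = -1632.

-1632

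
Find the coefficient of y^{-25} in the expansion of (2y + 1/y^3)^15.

General term: C(15,j)·(2y)^j·(1/y^3)^(15-j), with y-exponent 1j − 3(15−j) = 4j − 45.
Set 4j − 45 = -25: j = 5.
C(15,5) = 3003; 2^5 = 32; 1^10 = 1.
Coefficient = 3003 · 32 · 1 = 96096.

96096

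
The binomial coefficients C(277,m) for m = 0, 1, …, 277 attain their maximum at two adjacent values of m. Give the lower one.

138

For odd n = 277, C(277,m) peaks at m = (n−1)/2 and (n+1)/2; the lower is 138.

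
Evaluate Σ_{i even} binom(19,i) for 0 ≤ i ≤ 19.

262144

Half of (1+1)^19 + (1−1)^19 gives the even-index sum: 2^18 = 262144.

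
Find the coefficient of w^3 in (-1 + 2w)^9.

672

The general term is C(9,j)·(-1)^j·(2w)^(9-j); the w^3 term has j = 6.
C(9,6) = 84.
Coefficient = C(9,6) · 2^3 = 84 · 8 = 672.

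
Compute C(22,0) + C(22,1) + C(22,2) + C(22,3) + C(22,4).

1 + 22 + 231 + 1540 + 7315 = 9109.

9109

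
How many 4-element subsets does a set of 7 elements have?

35

C(7,4) = C(7,3) by symmetry.
C(7,3) = (7·6·5) / 3! = 210 / 6 = 35.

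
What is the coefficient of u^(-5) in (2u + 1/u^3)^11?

42240

General term: C(11,j)·(2u)^j·(1/u^3)^(11-j), with u-exponent 1j − 3(11−j) = 4j − 33.
Set 4j − 33 = -5: j = 7.
C(11,7) = 330; 2^7 = 128; 1^4 = 1.
Coefficient = 330 · 128 · 1 = 42240.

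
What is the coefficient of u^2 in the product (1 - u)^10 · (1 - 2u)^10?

425

Coefficient of u^2 = Σ_{j} C(10,j)·(-1)^j·C(10,2-j)·(-2)^(2-j) for j from 0 to 2.
= 180 + 200 + 45 = 425.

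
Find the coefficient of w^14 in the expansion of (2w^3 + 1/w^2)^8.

General term: C(8,j)·(2w^3)^j·(1/w^2)^(8-j), with w-exponent 3j − 2(8−j) = 5j − 16.
Set 5j − 16 = 14: j = 6.
C(8,6) = 28; 2^6 = 64; 1^2 = 1.
Coefficient = 28 · 64 · 1 = 1792.

1792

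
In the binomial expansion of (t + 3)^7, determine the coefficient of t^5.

The general term is C(7,j)·(t)^j·(3)^(7-j); the t^5 term has j = 5.
C(7,5) = 21.
Coefficient = C(7,5) · 3^2 = 21 · 9 = 189.

189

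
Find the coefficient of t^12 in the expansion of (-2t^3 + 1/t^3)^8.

1792

General term: C(8,j)·(-2t^3)^j·(1/t^3)^(8-j), with t-exponent 3j − 3(8−j) = 6j − 24.
Set 6j − 24 = 12: j = 6.
C(8,6) = 28; (-2)^6 = 64; 1^2 = 1.
Coefficient = 28 · 64 · 1 = 1792.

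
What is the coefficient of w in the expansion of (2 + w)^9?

2304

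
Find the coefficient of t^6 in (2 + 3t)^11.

10777536

The general term is C(11,j)·(2)^j·(3t)^(11-j); the t^6 term has j = 5.
C(11,5) = 462.
Coefficient = C(11,5) · 2^5 · 3^6 = 462 · 32 · 729 = 10777536.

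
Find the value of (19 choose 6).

27132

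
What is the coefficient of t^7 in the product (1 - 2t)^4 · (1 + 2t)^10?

Coefficient of t^7 = Σ_{j} C(4,j)·(-2)^j·C(10,7-j)·2^(7-j) for j from 0 to 4.
= 15360 + (-107520) + 193536 + (-107520) + 15360 = 9216.

9216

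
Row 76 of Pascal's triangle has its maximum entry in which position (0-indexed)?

38

C(76,i) is maximized at i = 76/2 = 38.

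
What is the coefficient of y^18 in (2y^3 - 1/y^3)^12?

General term: C(12,j)·(2y^3)^j·(-1/y^3)^(12-j), with y-exponent 3j − 3(12−j) = 6j − 36.
Set 6j − 36 = 18: j = 9.
C(12,9) = 220; 2^9 = 512; (-1)^3 = -1.
Coefficient = 220 · 512 · (-1) = -112640.

-112640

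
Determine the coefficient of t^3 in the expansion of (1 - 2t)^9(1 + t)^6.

Coefficient of t^3 = Σ_{j} C(9,j)·(-2)^j·C(6,3-j)·1^(3-j) for j from 0 to 3.
= 20 + (-270) + 864 + (-672) = -58.

-58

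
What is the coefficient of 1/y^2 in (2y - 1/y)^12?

-25344

General term: C(12,j)·(2y)^j·(-1/y)^(12-j), with y-exponent 1j − 1(12−j) = 2j − 12.
Set 2j − 12 = -2: j = 5.
C(12,5) = 792; 2^5 = 32; (-1)^7 = -1.
Coefficient = 792 · 32 · (-1) = -25344.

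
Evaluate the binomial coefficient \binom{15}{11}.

C(15,11) = C(15,4) by symmetry.
C(15,4) = (15·14·13·12) / 4! = 32760 / 24 = 1365.

1365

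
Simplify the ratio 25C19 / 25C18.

7/19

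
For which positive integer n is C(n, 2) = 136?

17

n(n−1)/2 = 136 ⇒ n(n−1) = 272. Since 17·16 = 272, n = 17.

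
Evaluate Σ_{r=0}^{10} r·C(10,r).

5120

Since r·C(10,r) = 10·C(9,r−1), the sum is 10·2^9 = 10·512 = 5120.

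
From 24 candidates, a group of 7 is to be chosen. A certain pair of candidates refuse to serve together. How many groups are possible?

319770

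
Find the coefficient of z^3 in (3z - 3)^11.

29229255

The general term is C(11,j)·(3z)^j·(-3)^(11-j); the z^3 term has j = 3.
C(11,3) = 165.
Coefficient = C(11,3) · 3^3 · (-3)^8 = 165 · 27 · 6561 = 29229255.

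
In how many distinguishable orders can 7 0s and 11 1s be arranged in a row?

Choose positions for the 0s: C(18,7) = 31824.

31824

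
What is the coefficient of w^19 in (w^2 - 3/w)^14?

General term: C(14,j)·(w^2)^j·(-3/w)^(14-j), with w-exponent 2j − 1(14−j) = 3j − 14.
Set 3j − 14 = 19: j = 11.
C(14,11) = 364; 1^11 = 1; (-3)^3 = -27.
Coefficient = 364 · 1 · (-27) = -9828.

-9828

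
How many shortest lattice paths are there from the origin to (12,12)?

2704156

Each path is a sequence of 24 steps with 12 rights: C(24,12) = 2704156.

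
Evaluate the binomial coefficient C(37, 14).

6107086800

C(37,14) = (37·36·35·34·33·32·31·30·29·28·27·26·25·24) / 14! = 532405391434076160000 / 87178291200 = 6107086800.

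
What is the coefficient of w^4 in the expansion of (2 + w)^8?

The general term is C(8,j)·(2)^j·(w)^(8-j); the w^4 term has j = 4.
C(8,4) = 70.
Coefficient = C(8,4) · 2^4 = 70 · 16 = 1120.

1120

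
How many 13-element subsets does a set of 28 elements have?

C(28,13) = (28·27·26·25·24·23·22·21·20·19·18·17·16) / 13! = 233153109116928000 / 6227020800 = 37442160.

37442160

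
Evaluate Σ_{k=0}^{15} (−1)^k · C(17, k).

-16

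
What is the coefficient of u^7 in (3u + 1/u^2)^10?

196830

General term: C(10,j)·(3u)^j·(1/u^2)^(10-j), with u-exponent 1j − 2(10−j) = 3j − 20.
Set 3j − 20 = 7: j = 9.
C(10,9) = 10; 3^9 = 19683; 1^1 = 1.
Coefficient = 10 · 19683 · 1 = 196830.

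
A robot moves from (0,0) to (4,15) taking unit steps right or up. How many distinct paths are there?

3876

Each path is a sequence of 19 steps with 4 rights: C(19,4) = 3876.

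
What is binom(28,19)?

6906900

C(28,19) = C(28,9) by symmetry.
C(28,9) = (28·27·26·25·24·23·22·21·20) / 9! = 2506375872000 / 362880 = 6906900.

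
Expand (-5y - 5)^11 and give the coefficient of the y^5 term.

-22558593750

The general term is C(11,j)·(-5y)^j·(-5)^(11-j); the y^5 term has j = 5.
C(11,5) = 462.
Coefficient = C(11,5) · (-5)^5 · (-5)^6 = 462 · (-3125) · 15625 = -22558593750.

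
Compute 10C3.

120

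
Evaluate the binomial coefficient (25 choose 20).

53130

C(25,20) = C(25,5) by symmetry.
C(25,5) = (25·24·23·22·21) / 5! = 6375600 / 120 = 53130.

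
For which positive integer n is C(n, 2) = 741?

39

n(n−1)/2 = 741 ⇒ n(n−1) = 1482. Since 39·38 = 1482, n = 39.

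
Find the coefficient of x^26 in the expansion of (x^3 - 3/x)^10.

General term: C(10,j)·(x^3)^j·(-3/x)^(10-j), with x-exponent 3j − 1(10−j) = 4j − 10.
Set 4j − 10 = 26: j = 9.
C(10,9) = 10; 1^9 = 1; (-3)^1 = -3.
Coefficient = 10 · 1 · (-3) = -30.

-30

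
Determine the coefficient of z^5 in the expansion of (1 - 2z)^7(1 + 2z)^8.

Coefficient of z^5 = Σ_{j} C(7,j)·(-2)^j·C(8,5-j)·2^(5-j) for j from 0 to 5.
= 1792 + (-15680) + 37632 + (-31360) + 8960 + (-672) = 672.

672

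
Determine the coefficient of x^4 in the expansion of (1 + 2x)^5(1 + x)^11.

Coefficient of x^4 = Σ_{j} C(5,j)·2^j·C(11,4-j)·1^(4-j) for j from 0 to 4.
= 330 + 1650 + 2200 + 880 + 80 = 5140.

5140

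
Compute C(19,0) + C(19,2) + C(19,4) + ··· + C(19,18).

Even-r terms of row 19 sum to 2^18 = 262144.

262144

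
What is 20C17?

1140

C(20,17) = C(20,3) by symmetry.
C(20,3) = (20·19·18) / 3! = 6840 / 6 = 1140.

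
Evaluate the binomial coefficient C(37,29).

38608020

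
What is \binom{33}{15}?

1037158320

C(33,15) = (33·32·31·30·29·28·27·26·25·24·23·22·21·20·19) / 15! = 1356265350621941760000 / 1307674368000 = 1037158320.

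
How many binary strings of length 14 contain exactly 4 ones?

1001

Choose the 4 positions: C(14,4) = 1001.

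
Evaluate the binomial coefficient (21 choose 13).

203490

C(21,13) = C(21,8) by symmetry.
C(21,8) = (21·20·19·18·17·16·15·14) / 8! = 8204716800 / 40320 = 203490.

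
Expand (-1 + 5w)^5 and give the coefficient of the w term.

25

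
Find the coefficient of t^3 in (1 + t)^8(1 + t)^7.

455

Coefficient of t^3 = Σ_{j} C(8,j)·C(7,3-j) for j from 0 to 3.
= 35 + 168 + 196 + 56 = 455.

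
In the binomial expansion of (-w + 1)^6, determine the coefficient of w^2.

The general term is C(6,j)·(-w)^j·(1)^(6-j); the w^2 term has j = 2.
C(6,2) = 15.
Coefficient = C(6,2) = 15.

15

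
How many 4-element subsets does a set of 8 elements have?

70

C(8,4) = (8·7·6·5) / 4! = 1680 / 24 = 70.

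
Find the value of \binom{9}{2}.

36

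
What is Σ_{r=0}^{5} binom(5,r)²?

252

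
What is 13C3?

286

C(13,3) = (13·12·11) / 3! = 1716 / 6 = 286.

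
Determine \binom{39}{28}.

1676056044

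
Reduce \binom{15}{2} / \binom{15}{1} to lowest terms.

7

C(n,k+1)/C(n,k) = (n−k)/(k+1) = (15−1)/(1+1) = 14/2 = 7.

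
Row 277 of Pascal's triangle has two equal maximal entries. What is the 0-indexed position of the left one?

For odd n = 277, C(277,i) peaks at i = (n−1)/2 and (n+1)/2; the lesser is 138.

138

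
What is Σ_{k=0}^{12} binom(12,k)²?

2704156

Σ C(12,k)² is the coefficient of x^12 in (1+x)^12(1+x)^12 = (1+x)^24, i.e. C(24,12) = 2704156.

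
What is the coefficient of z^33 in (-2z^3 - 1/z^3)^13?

General term: C(13,j)·(-2z^3)^j·(-1/z^3)^(13-j), with z-exponent 3j − 3(13−j) = 6j − 39.
Set 6j − 39 = 33: j = 12.
C(13,12) = 13; (-2)^12 = 4096; (-1)^1 = -1.
Coefficient = 13 · 4096 · (-1) = -53248.

-53248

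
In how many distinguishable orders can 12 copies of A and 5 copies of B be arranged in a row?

6188

Choose positions for the A's: C(17,12) = 6188.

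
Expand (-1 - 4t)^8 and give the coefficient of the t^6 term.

The general term is C(8,j)·(-1)^j·(-4t)^(8-j); the t^6 term has j = 2.
C(8,2) = 28.
Coefficient = C(8,2) · (-4)^6 = 28 · 4096 = 114688.

114688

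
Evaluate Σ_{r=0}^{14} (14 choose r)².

By Vandermonde's identity, Σ C(14,r)² = C(28,14) = 40116600.

40116600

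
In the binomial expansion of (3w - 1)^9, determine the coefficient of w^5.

The general term is C(9,j)·(3w)^j·(-1)^(9-j); the w^5 term has j = 5.
C(9,5) = 126.
Coefficient = C(9,5) · 3^5 = 126 · 243 = 30618.

30618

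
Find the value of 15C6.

5005

C(15,6) = (15·14·13·12·11·10) / 6! = 3603600 / 720 = 5005.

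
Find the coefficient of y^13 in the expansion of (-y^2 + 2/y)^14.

-64064

General term: C(14,j)·(-y^2)^j·(2/y)^(14-j), with y-exponent 2j − 1(14−j) = 3j − 14.
Set 3j − 14 = 13: j = 9.
C(14,9) = 2002; (-1)^9 = -1; 2^5 = 32.
Coefficient = 2002 · (-1) · 32 = -64064.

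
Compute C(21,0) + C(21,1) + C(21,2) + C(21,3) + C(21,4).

7547

1 + 21 + 210 + 1330 + 5985 = 7547.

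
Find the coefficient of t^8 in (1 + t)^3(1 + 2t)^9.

Coefficient of t^8 = Σ_{j} C(3,j)·1^j·C(9,8-j)·2^(8-j) for j from 0 to 3.
= 2304 + 13824 + 16128 + 4032 = 36288.

36288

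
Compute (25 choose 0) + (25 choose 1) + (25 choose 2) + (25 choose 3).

1 + 25 + 300 + 2300 = 2626.

2626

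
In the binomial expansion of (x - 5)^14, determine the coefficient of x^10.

The general term is C(14,j)·(x)^j·(-5)^(14-j); the x^10 term has j = 10.
C(14,10) = 1001.
Coefficient = C(14,10) · (-5)^4 = 1001 · 625 = 625625.

625625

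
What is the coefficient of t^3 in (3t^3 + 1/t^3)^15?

General term: C(15,j)·(3t^3)^j·(1/t^3)^(15-j), with t-exponent 3j − 3(15−j) = 6j − 45.
Set 6j − 45 = 3: j = 8.
C(15,8) = 6435; 3^8 = 6561; 1^7 = 1.
Coefficient = 6435 · 6561 · 1 = 42220035.

42220035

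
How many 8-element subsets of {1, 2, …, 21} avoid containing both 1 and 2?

All 8-subsets: C(21,8) = 203490. Those containing both fixed elements: C(19,6) = 27132.
203490 − 27132 = 176358.

176358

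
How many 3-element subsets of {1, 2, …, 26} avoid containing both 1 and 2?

All 3-subsets: C(26,3) = 2600. Those containing both fixed elements: C(24,1) = 24.
2600 − 24 = 2576.

2576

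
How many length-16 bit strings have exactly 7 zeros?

Choose the 7 positions: C(16,7) = 11440.

11440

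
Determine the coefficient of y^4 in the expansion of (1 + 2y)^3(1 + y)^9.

1134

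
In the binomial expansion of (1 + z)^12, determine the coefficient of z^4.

495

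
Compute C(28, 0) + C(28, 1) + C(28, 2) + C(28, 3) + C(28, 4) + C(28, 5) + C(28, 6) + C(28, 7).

1683218

1 + 28 + 378 + 3276 + 20475 + 98280 + 376740 + 1184040 = 1683218.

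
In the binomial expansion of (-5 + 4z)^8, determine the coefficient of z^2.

7000000

The general term is C(8,j)·(-5)^j·(4z)^(8-j); the z^2 term has j = 6.
C(8,6) = 28.
Coefficient = C(8,6) · (-5)^6 · 4^2 = 28 · 15625 · 16 = 7000000.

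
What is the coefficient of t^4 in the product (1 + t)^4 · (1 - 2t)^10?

521

Coefficient of t^4 = Σ_{j} C(4,j)·1^j·C(10,4-j)·(-2)^(4-j) for j from 0 to 4.
= 3360 + (-3840) + 1080 + (-80) + 1 = 521.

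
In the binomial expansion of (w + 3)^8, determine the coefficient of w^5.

1512

The general term is C(8,j)·(w)^j·(3)^(8-j); the w^5 term has j = 5.
C(8,5) = 56.
Coefficient = C(8,5) · 3^3 = 56 · 27 = 1512.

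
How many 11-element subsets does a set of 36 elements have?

C(36,11) = (36·35·34·33·32·31·30·29·28·27·26) / 11! = 23982224839372800 / 39916800 = 600805296.

600805296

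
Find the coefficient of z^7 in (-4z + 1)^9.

-589824

The general term is C(9,j)·(-4z)^j·(1)^(9-j); the z^7 term has j = 7.
C(9,7) = 36.
Coefficient = C(9,7) · (-4)^7 = 36 · (-16384) = -589824.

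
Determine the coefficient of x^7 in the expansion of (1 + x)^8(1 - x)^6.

Coefficient of x^7 = Σ_{j} C(8,j)·1^j·C(6,7-j)·(-1)^(7-j) for j from 1 to 7.
= 8 + (-168) + 840 + (-1400) + 840 + (-168) + 8 = -40.

-40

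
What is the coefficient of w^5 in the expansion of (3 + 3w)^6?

The general term is C(6,j)·(3)^j·(3w)^(6-j); the w^5 term has j = 1.
C(6,1) = 6.
Coefficient = C(6,1) · 3^1 · 3^5 = 6 · 3 · 243 = 4374.

4374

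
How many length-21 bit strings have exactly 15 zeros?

Choose the 15 positions: C(21,15) = 54264.

54264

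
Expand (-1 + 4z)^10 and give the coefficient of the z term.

The general term is C(10,j)·(-1)^j·(4z)^(10-j); the z^1 term has j = 9.
C(10,9) = 10.
Coefficient = C(10,9) · (-1)^9 · 4^1 = 10 · (-1) · 4 = -40.

-40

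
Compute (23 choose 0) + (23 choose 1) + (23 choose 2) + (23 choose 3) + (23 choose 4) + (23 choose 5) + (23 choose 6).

145499

1 + 23 + 253 + 1771 + 8855 + 33649 + 100947 = 145499.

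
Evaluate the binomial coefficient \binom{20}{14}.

38760

C(20,14) = C(20,6) by symmetry.
C(20,6) = (20·19·18·17·16·15) / 6! = 27907200 / 720 = 38760.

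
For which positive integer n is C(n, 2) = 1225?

n(n−1)/2 = 1225 ⇒ n(n−1) = 2450. Since 50·49 = 2450, n = 50.

50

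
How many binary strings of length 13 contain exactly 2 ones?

78

Choose the 2 positions: C(13,2) = 78.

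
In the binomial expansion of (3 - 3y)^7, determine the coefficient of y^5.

-45927

The general term is C(7,j)·(3)^j·(-3y)^(7-j); the y^5 term has j = 2.
C(7,2) = 21.
Coefficient = C(7,2) · 3^2 · (-3)^5 = 21 · 9 · (-243) = -45927.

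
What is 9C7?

C(9,7) = C(9,2) by symmetry.
C(9,2) = (9·8) / 2! = 72 / 2 = 36.

36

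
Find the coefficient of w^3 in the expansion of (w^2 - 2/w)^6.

-160

General term: C(6,j)·(w^2)^j·(-2/w)^(6-j), with w-exponent 2j − 1(6−j) = 3j − 6.
Set 3j − 6 = 3: j = 3.
C(6,3) = 20; 1^3 = 1; (-2)^3 = -8.
Coefficient = 20 · 1 · (-8) = -160.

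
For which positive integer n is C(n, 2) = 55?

n(n−1)/2 = 55 ⇒ n(n−1) = 110. Since 11·10 = 110, n = 11.

11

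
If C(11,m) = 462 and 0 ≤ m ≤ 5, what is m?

5

C(11,m) increases on 0 ≤ m ≤ 5. C(11,4) = 330 and C(11,5) = 462, so m = 5.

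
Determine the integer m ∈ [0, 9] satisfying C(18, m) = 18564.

C(18,m) increases on 0 ≤ m ≤ 9. C(18,5) = 8568 and C(18,6) = 18564, so m = 6.

6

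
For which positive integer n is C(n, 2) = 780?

40

n(n−1)/2 = 780 ⇒ n(n−1) = 1560. Since 40·39 = 1560, n = 40.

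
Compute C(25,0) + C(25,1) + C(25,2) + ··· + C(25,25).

The entries of row 25 sum to 2^25 = 33554432.

33554432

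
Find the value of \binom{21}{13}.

C(21,13) = C(21,8) by symmetry.
C(21,8) = (21·20·19·18·17·16·15·14) / 8! = 8204716800 / 40320 = 203490.

203490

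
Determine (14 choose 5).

2002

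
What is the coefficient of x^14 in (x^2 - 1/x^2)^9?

General term: C(9,j)·(x^2)^j·(-1/x^2)^(9-j), with x-exponent 2j − 2(9−j) = 4j − 18.
Set 4j − 18 = 14: j = 8.
C(9,8) = 9; 1^8 = 1; (-1)^1 = -1.
Coefficient = 9 · 1 · (-1) = -9.

-9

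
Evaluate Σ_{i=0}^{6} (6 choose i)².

924

By Vandermonde's identity, Σ C(6,i)² = C(12,6) = 924.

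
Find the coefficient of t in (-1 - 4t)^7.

-28

The general term is C(7,j)·(-1)^j·(-4t)^(7-j); the t^1 term has j = 6.
C(7,6) = 7.
Coefficient = C(7,6) · (-4)^1 = 7 · (-4) = -28.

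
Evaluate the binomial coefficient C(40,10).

847660528

C(40,10) = (40·39·38·37·36·35·34·33·32·31) / 10! = 3075990524006400 / 3628800 = 847660528.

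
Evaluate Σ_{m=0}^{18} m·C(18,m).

2359296

Differentiating (1+x)^18 and setting x=1: Σ m·C(18,m) = 18·2^17 = 2359296.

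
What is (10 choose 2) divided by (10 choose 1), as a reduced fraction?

9/2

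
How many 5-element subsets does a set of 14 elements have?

2002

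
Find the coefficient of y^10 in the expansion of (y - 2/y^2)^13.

General term: C(13,j)·(y)^j·(-2/y^2)^(13-j), with y-exponent 1j − 2(13−j) = 3j − 26.
Set 3j − 26 = 10: j = 12.
C(13,12) = 13; 1^12 = 1; (-2)^1 = -2.
Coefficient = 13 · 1 · (-2) = -26.

-26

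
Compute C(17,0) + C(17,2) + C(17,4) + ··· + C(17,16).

Even-j terms of row 17 sum to 2^16 = 65536.

65536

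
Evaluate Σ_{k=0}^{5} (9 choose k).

1 + 9 + 36 + 84 + 126 + 126 = 382.

382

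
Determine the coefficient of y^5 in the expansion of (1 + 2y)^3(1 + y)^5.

231

Coefficient of y^5 = Σ_{j} C(3,j)·2^j·C(5,5-j)·1^(5-j) for j from 0 to 3.
= 1 + 30 + 120 + 80 = 231.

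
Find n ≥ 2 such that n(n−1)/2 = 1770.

60

n(n−1)/2 = 1770 ⇒ n(n−1) = 3540. Since 60·59 = 3540, n = 60.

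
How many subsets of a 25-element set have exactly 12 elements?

5200300

Choose the 12 positions: C(25,12) = 5200300.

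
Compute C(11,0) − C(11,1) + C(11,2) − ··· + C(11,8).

45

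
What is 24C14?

1961256

C(24,14) = C(24,10) by symmetry.
C(24,10) = (24·23·22·21·20·19·18·17·16·15) / 10! = 7117005772800 / 3628800 = 1961256.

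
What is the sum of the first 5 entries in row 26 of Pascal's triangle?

17902

1 + 26 + 325 + 2600 + 14950 = 17902.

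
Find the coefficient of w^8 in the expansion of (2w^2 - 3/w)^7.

General term: C(7,j)·(2w^2)^j·(-3/w)^(7-j), with w-exponent 2j − 1(7−j) = 3j − 7.
Set 3j − 7 = 8: j = 5.
C(7,5) = 21; 2^5 = 32; (-3)^2 = 9.
Coefficient = 21 · 32 · 9 = 6048.

6048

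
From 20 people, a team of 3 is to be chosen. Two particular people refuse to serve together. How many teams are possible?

1122

All 3-subsets: C(20,3) = 1140. Those containing both fixed elements: C(18,1) = 18.
1140 − 18 = 1122.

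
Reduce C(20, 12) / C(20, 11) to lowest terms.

C(n,k+1)/C(n,k) = (n−k)/(k+1) = (20−11)/(11+1) = 9/12 = 3/4.

3/4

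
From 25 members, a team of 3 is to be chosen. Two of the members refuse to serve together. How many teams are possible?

All 3-subsets: C(25,3) = 2300. Those containing both fixed elements: C(23,1) = 23.
2300 − 23 = 2277.

2277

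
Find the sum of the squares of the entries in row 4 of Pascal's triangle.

70

Σ C(4,r)² is the coefficient of x^4 in (1+x)^4(1+x)^4 = (1+x)^8, i.e. C(8,4) = 70.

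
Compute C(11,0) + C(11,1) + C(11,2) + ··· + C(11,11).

2048

Setting x = 1 in (1+x)^11 gives Σ C(11,k) = 2^11 = 2048.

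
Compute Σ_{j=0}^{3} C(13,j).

1 + 13 + 78 + 286 = 378.

378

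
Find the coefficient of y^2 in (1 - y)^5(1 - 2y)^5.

Coefficient of y^2 = Σ_{j} C(5,j)·(-1)^j·C(5,2-j)·(-2)^(2-j) for j from 0 to 2.
= 40 + 50 + 10 = 100.

100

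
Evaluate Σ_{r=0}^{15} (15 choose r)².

155117520

By Vandermonde's identity, Σ C(15,r)² = C(30,15) = 155117520.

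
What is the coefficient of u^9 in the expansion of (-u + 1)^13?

The general term is C(13,j)·(-u)^j·(1)^(13-j); the u^9 term has j = 9.
C(13,9) = 715.
Coefficient = C(13,9) · (-1)^9 = 715 · (-1) = -715.

-715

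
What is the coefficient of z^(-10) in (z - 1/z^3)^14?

3003

General term: C(14,j)·(z)^j·(-1/z^3)^(14-j), with z-exponent 1j − 3(14−j) = 4j − 42.
Set 4j − 42 = -10: j = 8.
C(14,8) = 3003; 1^8 = 1; (-1)^6 = 1.
Coefficient = 3003 · 1 · 1 = 3003.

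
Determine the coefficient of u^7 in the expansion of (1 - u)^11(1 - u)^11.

(1 - u)^11(1 - u)^11 = (1 - u)^22, so the coefficient of u^7 is C(22,7)·(-1)^7 = 170544·-1 = -170544.

-170544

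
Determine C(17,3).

C(17,3) = (17·16·15) / 3! = 4080 / 6 = 680.

680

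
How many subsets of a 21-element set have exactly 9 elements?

293930

Choose the 9 positions: C(21,9) = 293930.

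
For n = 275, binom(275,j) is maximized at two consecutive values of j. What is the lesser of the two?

137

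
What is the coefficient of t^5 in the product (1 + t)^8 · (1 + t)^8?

(1 + t)^8(1 + t)^8 = (1 + t)^16, so the coefficient of t^5 is C(16,5)·1^5 = 4368·1 = 4368.

4368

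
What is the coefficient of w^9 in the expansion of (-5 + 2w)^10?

-25600

The general term is C(10,j)·(-5)^j·(2w)^(10-j); the w^9 term has j = 1.
C(10,1) = 10.
Coefficient = C(10,1) · (-5)^1 · 2^9 = 10 · (-5) · 512 = -25600.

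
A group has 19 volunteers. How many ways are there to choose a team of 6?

27132

This is C(19,6) = 27132.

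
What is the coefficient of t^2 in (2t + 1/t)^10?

General term: C(10,j)·(2t)^j·(1/t)^(10-j), with t-exponent 1j − 1(10−j) = 2j − 10.
Set 2j − 10 = 2: j = 6.
C(10,6) = 210; 2^6 = 64; 1^4 = 1.
Coefficient = 210 · 64 · 1 = 13440.

13440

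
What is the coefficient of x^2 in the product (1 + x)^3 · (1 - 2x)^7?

Coefficient of x^2 = Σ_{j} C(3,j)·1^j·C(7,2-j)·(-2)^(2-j) for j from 0 to 2.
= 84 + (-42) + 3 = 45.

45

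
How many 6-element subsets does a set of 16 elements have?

8008

C(16,6) = (16·15·14·13·12·11) / 6! = 5765760 / 720 = 8008.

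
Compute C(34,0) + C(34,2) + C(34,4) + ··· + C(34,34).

8589934592

Even-j terms of row 34 sum to 2^33 = 8589934592.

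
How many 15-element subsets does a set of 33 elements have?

1037158320

C(33,15) = (33·32·31·30·29·28·27·26·25·24·23·22·21·20·19) / 15! = 1356265350621941760000 / 1307674368000 = 1037158320.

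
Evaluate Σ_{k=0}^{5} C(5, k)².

Σ C(5,k)² is the coefficient of x^5 in (1+x)^5(1+x)^5 = (1+x)^10, i.e. C(10,5) = 252.

252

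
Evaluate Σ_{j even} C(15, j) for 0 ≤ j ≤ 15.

16384

Even-j terms of row 15 sum to 2^14 = 16384.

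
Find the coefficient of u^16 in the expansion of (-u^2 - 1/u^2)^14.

General term: C(14,j)·(-u^2)^j·(-1/u^2)^(14-j), with u-exponent 2j − 2(14−j) = 4j − 28.
Set 4j − 28 = 16: j = 11.
C(14,11) = 364; (-1)^11 = -1; (-1)^3 = -1.
Coefficient = 364 · (-1) · (-1) = 364.

364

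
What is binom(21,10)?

352716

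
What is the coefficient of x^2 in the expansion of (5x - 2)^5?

The general term is C(5,j)·(5x)^j·(-2)^(5-j); the x^2 term has j = 2.
C(5,2) = 10.
Coefficient = C(5,2) · 5^2 · (-2)^3 = 10 · 25 · (-8) = -2000.

-2000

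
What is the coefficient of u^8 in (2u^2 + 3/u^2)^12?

10264320

General term: C(12,j)·(2u^2)^j·(3/u^2)^(12-j), with u-exponent 2j − 2(12−j) = 4j − 24.
Set 4j − 24 = 8: j = 8.
C(12,8) = 495; 2^8 = 256; 3^4 = 81.
Coefficient = 495 · 256 · 81 = 10264320.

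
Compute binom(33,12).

354817320

C(33,12) = (33·32·31·30·29·28·27·26·25·24·23·22) / 12! = 169958063987712000 / 479001600 = 354817320.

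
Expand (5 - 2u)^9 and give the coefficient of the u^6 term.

The general term is C(9,j)·(5)^j·(-2u)^(9-j); the u^6 term has j = 3.
C(9,3) = 84.
Coefficient = C(9,3) · 5^3 · (-2)^6 = 84 · 125 · 64 = 672000.

672000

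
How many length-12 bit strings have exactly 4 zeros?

Choose the 4 positions: C(12,4) = 495.

495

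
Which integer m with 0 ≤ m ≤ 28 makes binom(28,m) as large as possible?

14

C(28,m) is maximized at m = 28/2 = 14.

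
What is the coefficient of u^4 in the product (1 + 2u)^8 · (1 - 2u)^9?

Coefficient of u^4 = Σ_{j} C(8,j)·2^j·C(9,4-j)·(-2)^(4-j) for j from 0 to 4.
= 2016 + (-10752) + 16128 + (-8064) + 1120 = 448.

448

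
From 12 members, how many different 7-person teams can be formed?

792

This is C(12,7) = 792.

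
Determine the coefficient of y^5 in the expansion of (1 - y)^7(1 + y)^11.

56

Coefficient of y^5 = Σ_{j} C(7,j)·(-1)^j·C(11,5-j)·1^(5-j) for j from 0 to 5.
= 462 + (-2310) + 3465 + (-1925) + 385 + (-21) = 56.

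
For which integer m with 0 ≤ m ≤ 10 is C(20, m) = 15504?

5

C(20,m) increases on 0 ≤ m ≤ 10. C(20,4) = 4845 and C(20,5) = 15504, so m = 5.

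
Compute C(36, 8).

30260340

C(36,8) = (36·35·34·33·32·31·30·29) / 8! = 1220096908800 / 40320 = 30260340.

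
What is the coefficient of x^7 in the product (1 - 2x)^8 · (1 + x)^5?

-912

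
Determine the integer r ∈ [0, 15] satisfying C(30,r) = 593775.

C(30,r) increases on 0 ≤ r ≤ 15. C(30,5) = 142506 and C(30,6) = 593775, so r = 6.

6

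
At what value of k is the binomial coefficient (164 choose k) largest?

C(164,k) is maximized at k = 164/2 = 82.

82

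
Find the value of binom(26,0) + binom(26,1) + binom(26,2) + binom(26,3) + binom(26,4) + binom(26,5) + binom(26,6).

1 + 26 + 325 + 2600 + 14950 + 65780 + 230230 = 313912.

313912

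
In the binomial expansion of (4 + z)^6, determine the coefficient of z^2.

The general term is C(6,j)·(4)^j·(z)^(6-j); the z^2 term has j = 4.
C(6,4) = 15.
Coefficient = C(6,4) · 4^4 = 15 · 256 = 3840.

3840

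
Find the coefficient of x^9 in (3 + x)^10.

The general term is C(10,j)·(3)^j·(x)^(10-j); the x^9 term has j = 1.
C(10,1) = 10.
Coefficient = C(10,1) · 3^1 = 10 · 3 = 30.

30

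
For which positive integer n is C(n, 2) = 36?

9

n(n−1)/2 = 36 ⇒ n(n−1) = 72. Since 9·8 = 72, n = 9.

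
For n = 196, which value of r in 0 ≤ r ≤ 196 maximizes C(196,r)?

C(196,r) is maximized at r = 196/2 = 98.

98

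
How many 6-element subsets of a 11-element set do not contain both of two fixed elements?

All 6-subsets: C(11,6) = 462. Those containing both fixed elements: C(9,4) = 126.
462 − 126 = 336.

336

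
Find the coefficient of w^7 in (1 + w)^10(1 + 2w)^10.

Coefficient of w^7 = Σ_{j} C(10,j)·1^j·C(10,7-j)·2^(7-j) for j from 0 to 7.
= 15360 + 134400 + 362880 + 403200 + 201600 + 45360 + 4200 + 120 = 1167120.

1167120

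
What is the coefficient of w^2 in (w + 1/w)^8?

General term: C(8,j)·(w)^j·(1/w)^(8-j), with w-exponent 1j − 1(8−j) = 2j − 8.
Set 2j − 8 = 2: j = 5.
C(8,5) = 56; 1^5 = 1; 1^3 = 1.
Coefficient = 56 · 1 · 1 = 56.

56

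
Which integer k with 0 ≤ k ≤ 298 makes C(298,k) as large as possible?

C(298,k) is maximized at k = 298/2 = 149.

149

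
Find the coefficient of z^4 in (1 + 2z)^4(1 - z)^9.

Coefficient of z^4 = Σ_{j} C(4,j)·2^j·C(9,4-j)·(-1)^(4-j) for j from 0 to 4.
= 126 + (-672) + 864 + (-288) + 16 = 46.

46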